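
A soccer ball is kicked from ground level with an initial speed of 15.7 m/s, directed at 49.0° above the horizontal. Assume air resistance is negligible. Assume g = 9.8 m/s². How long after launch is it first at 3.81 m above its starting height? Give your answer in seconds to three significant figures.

0.382 s

Resolve: vₓ = 15.70 cos 49.0° = 10.30 m/s and v_y0 = 15.70 sin 49.0° = 11.85 m/s.
Set y = v_y0 t − ½ g t² = 3.81: 4.900 t² − 11.85 t + 3.81 = 0.
t = [11.85 ± √(11.85² − 2·9.80·3.81)] / 9.80 = (11.85 ± 8.107) / 9.80, so t = 0.3818 s or t = 2.036 s.
The first (ascending) time is 0.3818 s.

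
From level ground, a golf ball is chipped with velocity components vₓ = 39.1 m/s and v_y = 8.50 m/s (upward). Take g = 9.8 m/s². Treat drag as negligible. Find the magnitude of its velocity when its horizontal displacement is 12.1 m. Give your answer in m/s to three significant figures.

39.5 m/s

Time to reach x = 12.1 m: t = x/vₓ = 12.1/39.10 = 0.3095 s.
Vertical velocity there: v_y = v_y0 − g t = 8.500 − 9.80 × 0.3095 = 5.467 m/s.
Speed: √(vₓ² + v_y²) = √(39.10² + 5.467²) = 39.48 m/s.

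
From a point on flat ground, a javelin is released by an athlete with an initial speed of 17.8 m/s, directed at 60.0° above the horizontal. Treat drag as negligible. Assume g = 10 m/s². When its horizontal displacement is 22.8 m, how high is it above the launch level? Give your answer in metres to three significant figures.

vₓ = 17.80 cos 60.0° = 8.900 m/s; v_y0 = 17.80 sin 60.0° = 15.42 m/s.
x = vₓ t ⇒ t = 22.8/8.900 = 2.562 s.
Height: y = v_y0 t − ½ g t² = 15.42 × 2.562 − 5.000 × 2.562² = 39.49 − 32.81 = 6.677 m.

6.68 m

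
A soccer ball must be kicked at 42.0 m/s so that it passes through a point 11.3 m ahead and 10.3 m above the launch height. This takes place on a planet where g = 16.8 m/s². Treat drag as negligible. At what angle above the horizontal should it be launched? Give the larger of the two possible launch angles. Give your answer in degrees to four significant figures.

86.74°

Trajectory: y = x tanθ − g x² (1 + tan²θ)/(2v₀²). With x = 11.3, y = 10.3, v₀ = 42.0, g = 16.8:
0.6080 tan²θ − 11.3 tanθ + (10.91) = 0.
tanθ = [11.3 ± √(11.3² − 4 × 0.6080 × (10.91))] / (2 × 0.6080) = (11.3 ± 10.06) / 1.216, giving tanθ = 1.021 or 17.56.
θ = 45.61° or 86.74°; the larger is 86.74°.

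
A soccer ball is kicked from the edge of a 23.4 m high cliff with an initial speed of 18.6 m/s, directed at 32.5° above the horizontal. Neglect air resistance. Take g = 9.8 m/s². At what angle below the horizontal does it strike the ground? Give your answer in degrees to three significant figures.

56.4°

Horizontal component vₓ = 18.60 cos 32.5° = 15.69 m/s; vertical v_y0 = 18.60 sin 32.5° = 9.994 m/s.
Vertical motion (up positive, ground at y = 0): 4.900 t² − (9.994) t − 23.4 = 0, so t = (9.994 + √(9.994² + 2·9.80·23.4)) / 9.80 = (9.994 + 23.63) / 9.80 = 3.431 s.
At impact: v_y = v_y0 − g t = −23.63 m/s; vₓ = 15.69 m/s.
Angle below horizontal: arctan(|v_y|/vₓ) = arctan(23.63/15.69) = 56.42°.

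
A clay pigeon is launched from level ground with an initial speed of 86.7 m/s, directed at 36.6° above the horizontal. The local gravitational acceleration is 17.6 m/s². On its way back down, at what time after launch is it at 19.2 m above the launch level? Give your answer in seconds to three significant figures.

vₓ = 86.70 cos 36.6° = 69.60 m/s; v_y0 = 86.70 sin 36.6° = 51.69 m/s.
Set y = v_y0 t − ½ g t² = 19.2: 8.800 t² − 51.69 t + 19.2 = 0.
Quadratic formula: t = (51.69 ± √1996.3) / 17.6 = (51.69 ± 44.68) / 17.6 → t = 0.3985 s or 5.476 s.
The descending-branch root is 5.476 s.

5.48 s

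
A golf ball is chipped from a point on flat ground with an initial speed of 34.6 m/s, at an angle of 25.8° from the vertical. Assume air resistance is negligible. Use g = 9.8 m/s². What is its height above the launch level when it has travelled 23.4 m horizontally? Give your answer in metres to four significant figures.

36.57 m

vₓ = 34.60 sin 25.8° = 15.06 m/s; v_y0 = 34.60 cos 25.8° = 31.15 m/s.
x = vₓ t ⇒ t = 23.4/15.06 = 1.554 s.
Height: y = v_y0 t − ½ g t² = 31.15 × 1.554 − 4.900 × 1.554² = 48.41 − 11.83 = 36.57 m.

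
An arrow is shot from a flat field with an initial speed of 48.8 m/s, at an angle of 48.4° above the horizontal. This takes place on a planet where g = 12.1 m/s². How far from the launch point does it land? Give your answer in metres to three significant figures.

195 m

Components: vₓ = 48.80 cos 48.4° = 32.40 m/s, v_y0 = 48.80 sin 48.4° = 36.49 m/s.
Time aloft: T = 2 v_y0 / g = 2 × 36.49 / 12.1 = 6.032 s.
Range: R = vₓ T = 32.40 × 6.032 = 195.4 m.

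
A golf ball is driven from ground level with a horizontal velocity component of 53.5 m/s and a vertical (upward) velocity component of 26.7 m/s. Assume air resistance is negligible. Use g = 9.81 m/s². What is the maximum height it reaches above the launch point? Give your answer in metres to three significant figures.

36.3 m

Maximum height: H = v_y0² / (2g) = 26.70² / (2 × 9.81) = 36.33 m.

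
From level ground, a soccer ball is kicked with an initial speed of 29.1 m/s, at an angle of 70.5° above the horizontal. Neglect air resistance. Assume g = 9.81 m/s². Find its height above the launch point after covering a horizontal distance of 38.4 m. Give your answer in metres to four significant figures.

Resolve: vₓ = 29.10 cos 70.5° = 9.714 m/s and v_y0 = 29.10 sin 70.5° = 27.43 m/s.
At x = 38.4 m, t = x/vₓ = 38.4/9.714 = 3.953 s.
Height: y = v_y0 t − ½ g t² = 27.43 × 3.953 − 4.905 × 3.953² = 108.4 − 76.65 = 31.79 m.

31.79 m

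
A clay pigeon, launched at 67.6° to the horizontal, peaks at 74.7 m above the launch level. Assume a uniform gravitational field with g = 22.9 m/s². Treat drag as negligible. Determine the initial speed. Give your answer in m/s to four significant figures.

63.27 m/s

At the peak v_y = 0, so v_y0 = √(2gH) = √(2 × 22.9 × 74.7) = 58.49 m/s.
v_y0 = v₀ sin θ ⇒ v₀ = 58.49 / sin 67.6° = 63.27 m/s.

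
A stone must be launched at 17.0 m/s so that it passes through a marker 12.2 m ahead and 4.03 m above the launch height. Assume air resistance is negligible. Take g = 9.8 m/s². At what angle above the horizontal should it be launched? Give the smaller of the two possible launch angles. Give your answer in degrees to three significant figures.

Trajectory: y = x tanθ − g x² (1 + tan²θ)/(2v₀²). With x = 12.2, y = 4.03, v₀ = 17.0, g = 9.80:
2.524 tan²θ − 12.2 tanθ + (6.554) = 0.
tanθ = [12.2 ± √(12.2² − 4 × 2.524 × (6.554))] / (2 × 2.524) = (12.2 ± 9.093) / 5.047, giving tanθ = 0.6156 or 4.219.
θ = 31.61° or 76.67°; the smaller is 31.61°.

31.6°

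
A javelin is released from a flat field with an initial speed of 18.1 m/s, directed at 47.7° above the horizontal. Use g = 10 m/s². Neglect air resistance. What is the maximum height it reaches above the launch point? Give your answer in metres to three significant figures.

vₓ = 18.10 cos 47.7° = 12.18 m/s; v_y0 = 18.10 sin 47.7° = 13.39 m/s.
Peak height H = v_y0² / (2g) = 179.22 / 20.00 = 8.961 m.

8.96 m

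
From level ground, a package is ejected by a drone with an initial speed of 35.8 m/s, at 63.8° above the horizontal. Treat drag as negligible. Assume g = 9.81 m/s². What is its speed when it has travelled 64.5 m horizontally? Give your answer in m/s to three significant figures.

17.7 m/s

vₓ = 35.80 cos 63.8° = 15.81 m/s; v_y0 = 35.80 sin 63.8° = 32.12 m/s.
Time to reach x = 64.5 m: t = x/vₓ = 64.5/15.81 = 4.081 s.
Vertical velocity there: v_y = v_y0 − g t = 32.12 − 9.81 × 4.081 = −7.910 m/s.
Speed: √(vₓ² + v_y²) = √(15.81² + 7.910²) = 17.67 m/s.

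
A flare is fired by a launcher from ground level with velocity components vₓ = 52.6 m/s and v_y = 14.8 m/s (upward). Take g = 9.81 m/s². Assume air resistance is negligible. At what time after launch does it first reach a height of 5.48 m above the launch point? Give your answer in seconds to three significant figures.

0.432 s

Require v_y0 t − ½ g t² = 5.48, i.e. 4.905 t² − 14.80 t + 5.48 = 0.
Quadratic formula: t = (14.80 ± √111.52) / 9.81 = (14.80 ± 10.56) / 9.81 → t = 0.4322 s or 2.585 s.
The first (ascending) time is 0.4322 s.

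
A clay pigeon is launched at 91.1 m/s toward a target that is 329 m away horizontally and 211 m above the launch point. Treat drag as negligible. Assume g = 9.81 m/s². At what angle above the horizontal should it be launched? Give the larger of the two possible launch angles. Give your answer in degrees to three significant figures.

76.3°

Trajectory: y = x tanθ − g x² (1 + tan²θ)/(2v₀²). With x = 329, y = 211, v₀ = 91.1, g = 9.81:
63.97 tan²θ − 329 tanθ + (275.0) = 0.
tanθ = [329 ± √(329² − 4 × 63.97 × (275.0))] / (2 × 63.97) = (329 ± 194.6) / 127.9, giving tanθ = 1.050 or 4.093.
θ = 46.40° or 76.27°; the larger is 76.27°.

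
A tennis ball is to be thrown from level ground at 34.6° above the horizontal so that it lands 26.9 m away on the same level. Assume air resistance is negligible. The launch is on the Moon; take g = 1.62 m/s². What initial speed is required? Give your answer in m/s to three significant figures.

6.83 m/s

Level-ground range: R = v₀² sin(2θ)/g, so v₀ = √(gR / sin 2θ).
v₀ = √(1.62 × 26.9 / sin 69.20°) = √(43.58 / 0.9348) = √46.616 = 6.828 m/s.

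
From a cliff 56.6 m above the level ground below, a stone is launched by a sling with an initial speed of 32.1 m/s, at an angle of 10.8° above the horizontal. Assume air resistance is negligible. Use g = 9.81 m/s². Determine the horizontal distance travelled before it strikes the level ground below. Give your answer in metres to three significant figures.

Horizontal component vₓ = 32.10 cos 10.8° = 31.53 m/s; vertical v_y0 = 32.10 sin 10.8° = 6.015 m/s.
Vertical motion (up positive, ground at y = 0): 4.905 t² − (6.015) t − 56.6 = 0, so t = (6.015 + √(6.015² + 2·9.81·56.6)) / 9.81 = (6.015 + 33.86) / 9.81 = 4.065 s.
Horizontal distance: R = vₓ t = 31.53 × 4.065 = 128.2 m.

128 m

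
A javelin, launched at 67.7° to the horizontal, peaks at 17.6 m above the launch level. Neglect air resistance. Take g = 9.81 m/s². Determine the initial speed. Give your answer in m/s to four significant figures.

20.08 m/s

At the peak v_y = 0, so v_y0 = √(2gH) = √(2 × 9.81 × 17.6) = 18.58 m/s.
v_y0 = v₀ sin θ ⇒ v₀ = 18.58 / sin 67.7° = 20.08 m/s.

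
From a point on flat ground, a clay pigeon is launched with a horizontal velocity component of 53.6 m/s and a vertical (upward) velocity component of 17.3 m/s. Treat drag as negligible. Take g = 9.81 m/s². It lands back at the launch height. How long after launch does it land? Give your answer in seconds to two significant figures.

It returns to y = 0 when t = 2 v_y0 / g = 2(17.30)/9.81 = 3.527 s.

3.5 s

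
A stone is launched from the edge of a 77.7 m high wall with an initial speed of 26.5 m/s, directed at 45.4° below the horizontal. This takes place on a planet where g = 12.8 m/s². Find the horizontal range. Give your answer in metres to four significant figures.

42.97 m

Horizontal component vₓ = 26.50 cos 45.4° = 18.61 m/s; vertical v_y0 = −18.87 m/s (downward).
With up positive and y = 0 at the ground: y(t) = 77.7 + (−18.87) t − 6.400 t². Setting y = 0 and taking the positive root: t = [−18.87 + √(18.87² + 2·12.8·77.7)] / 12.8 = (−18.87 + 48.43) / 12.8 = 2.309 s.
Horizontal distance: R = vₓ t = 18.61 × 2.309 = 42.97 m.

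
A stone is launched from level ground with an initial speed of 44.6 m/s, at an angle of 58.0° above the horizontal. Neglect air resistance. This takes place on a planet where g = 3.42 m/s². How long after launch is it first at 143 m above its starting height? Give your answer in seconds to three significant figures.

Horizontal component vₓ = 44.60 cos 58.0° = 23.63 m/s; vertical v_y0 = 44.60 sin 58.0° = 37.82 m/s.
Height y(t) = 37.82 t − 1.710 t² = 143 gives 1.710 t² − 37.82 t + 143 = 0.
Quadratic formula: t = (37.82 ± √452.46) / 3.42 = (37.82 ± 21.27) / 3.42 → t = 4.840 s or 17.28 s.
The first (ascending) time is 4.840 s.

4.84 s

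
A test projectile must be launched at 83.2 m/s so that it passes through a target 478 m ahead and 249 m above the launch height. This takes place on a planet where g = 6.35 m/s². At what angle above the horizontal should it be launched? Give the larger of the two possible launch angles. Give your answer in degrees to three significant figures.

Trajectory: y = x tanθ − g x² (1 + tan²θ)/(2v₀²). With x = 478, y = 249, v₀ = 83.2, g = 6.35:
104.8 tan²θ − 478 tanθ + (353.8) = 0.
tanθ = [478 ± √(478² − 4 × 104.8 × (353.8))] / (2 × 104.8) = (478 ± 283.2) / 209.6, giving tanθ = 0.9296 or 3.632.
θ = 42.91° or 74.60°; the larger is 74.60°.

74.6°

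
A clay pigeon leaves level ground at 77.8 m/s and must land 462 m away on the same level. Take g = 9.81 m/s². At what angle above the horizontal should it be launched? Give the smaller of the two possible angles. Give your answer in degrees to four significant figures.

R = v₀² sin 2θ / g gives sin 2θ = gR/v₀² = 9.81·462/77.8² = 0.7488.
2θ = 48.48° or 180° − 48.48° = 131.5°, so θ = 24.24° or 65.76°.
The smaller angle is 24.24°.

24.24°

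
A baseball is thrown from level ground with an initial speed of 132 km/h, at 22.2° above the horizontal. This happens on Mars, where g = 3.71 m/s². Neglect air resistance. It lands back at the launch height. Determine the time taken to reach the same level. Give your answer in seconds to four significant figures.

7.469 s

Convert: 132 km/h = 132/3.6 = 36.67 m/s.
vₓ = 36.67 cos 22.2° = 33.95 m/s; v_y0 = 36.67 sin 22.2° = 13.85 m/s.
Time of flight on level ground: T = 2 v_y0 / g = 2 × 13.85 / 3.71 = 7.469 s.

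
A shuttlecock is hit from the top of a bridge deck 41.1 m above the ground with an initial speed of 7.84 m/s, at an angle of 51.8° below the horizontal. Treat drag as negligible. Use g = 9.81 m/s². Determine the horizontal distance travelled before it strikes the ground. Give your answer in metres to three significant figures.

11.3 m

vₓ = 7.840 cos 51.8° = 4.848 m/s; v_y0 = −6.161 m/s (downward).
Vertical motion (up positive, ground at y = 0): 4.905 t² − (−6.161) t − 41.1 = 0, so t = (−6.161 + √(6.161² + 2·9.81·41.1)) / 9.81 = (−6.161 + 29.06) / 9.81 = 2.334 s.
Horizontal distance: R = vₓ t = 4.848 × 2.334 = 11.32 m.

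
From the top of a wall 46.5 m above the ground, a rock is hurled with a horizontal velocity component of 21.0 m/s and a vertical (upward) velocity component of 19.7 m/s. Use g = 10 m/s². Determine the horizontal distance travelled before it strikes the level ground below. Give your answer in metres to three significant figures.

118 m

The projectile lands when y = 46.5 + (19.70) t − ½·10.0·t² = 0. Positive root: t = (19.70 + √(19.70² + 2·10.0·46.5)) / 10.0 = (19.70 + 36.31) / 10.0 = 5.601 s.
Horizontal distance: R = vₓ t = 21.00 × 5.601 = 117.6 m.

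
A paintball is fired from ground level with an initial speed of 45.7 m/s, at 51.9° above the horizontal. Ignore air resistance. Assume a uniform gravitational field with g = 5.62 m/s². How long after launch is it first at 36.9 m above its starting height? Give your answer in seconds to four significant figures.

Resolve: vₓ = 45.70 cos 51.9° = 28.20 m/s and v_y0 = 45.70 sin 51.9° = 35.96 m/s.
Height y(t) = 35.96 t − 2.810 t² = 36.9 gives 2.810 t² − 35.96 t + 36.9 = 0.
t = [35.96 ± √(35.96² − 2·5.62·36.9)] / 5.62 = (35.96 ± 29.64) / 5.62, so t = 1.125 s or t = 11.67 s.
The first (ascending) time is 1.125 s.

1.125 s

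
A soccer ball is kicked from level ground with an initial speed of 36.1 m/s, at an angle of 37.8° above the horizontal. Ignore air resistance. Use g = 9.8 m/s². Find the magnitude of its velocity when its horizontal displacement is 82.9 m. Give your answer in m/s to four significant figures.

29.22 m/s

vₓ = 36.10 cos 37.8° = 28.52 m/s; v_y0 = 36.10 sin 37.8° = 22.13 m/s.
At x = 82.9 m, t = x/vₓ = 82.9/28.52 = 2.906 s.
Vertical velocity there: v_y = v_y0 − g t = 22.13 − 9.80 × 2.906 = −6.355 m/s.
Speed: √(vₓ² + v_y²) = √(28.52² + 6.355²) = 29.22 m/s.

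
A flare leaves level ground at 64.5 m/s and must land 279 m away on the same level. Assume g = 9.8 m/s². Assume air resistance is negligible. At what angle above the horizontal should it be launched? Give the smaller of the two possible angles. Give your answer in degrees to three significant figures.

From R = (v₀²/g) sin 2θ: sin 2θ = 9.80 × 279 / 4160.2 = 0.6572.
2θ = 41.09° or 180° − 41.09° = 138.9°, so θ = 20.54° or 69.46°.
The smaller angle is 20.54°.

20.5°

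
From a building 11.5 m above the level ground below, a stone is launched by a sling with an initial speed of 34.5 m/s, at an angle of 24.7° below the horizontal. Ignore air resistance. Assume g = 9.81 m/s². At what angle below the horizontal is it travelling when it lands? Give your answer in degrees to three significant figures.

33.6°

Components: vₓ = 34.50 cos 24.7° = 31.34 m/s, v_y0 = −14.42 m/s (downward).
Vertical motion (up positive, ground at y = 0): 4.905 t² − (−14.42) t − 11.5 = 0, so t = (−14.42 + √(14.42² + 2·9.81·11.5)) / 9.81 = (−14.42 + 20.82) / 9.81 = 0.6527 s.
At impact: v_y = v_y0 − g t = −20.82 m/s; vₓ = 31.34 m/s.
Angle below horizontal: arctan(|v_y|/vₓ) = arctan(20.82/31.34) = 33.59°.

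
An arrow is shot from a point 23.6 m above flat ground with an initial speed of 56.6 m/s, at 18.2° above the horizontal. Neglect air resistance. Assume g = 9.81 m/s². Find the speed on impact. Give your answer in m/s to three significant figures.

60.6 m/s

Horizontal component vₓ = 56.60 cos 18.2° = 53.77 m/s; vertical v_y0 = 56.60 sin 18.2° = 17.68 m/s.
Vertical motion (up positive, ground at y = 0): 4.905 t² − (17.68) t − 23.6 = 0, so t = (17.68 + √(17.68² + 2·9.81·23.6)) / 9.81 = (17.68 + 27.85) / 9.81 = 4.641 s.
Vertical velocity at impact: v_y = v_y0 − g t = 17.68 − 9.81 × 4.641 = −27.85 m/s.
Speed: |v| = √(vₓ² + v_y²) = √(53.77² + 27.85²) = 60.55 m/s.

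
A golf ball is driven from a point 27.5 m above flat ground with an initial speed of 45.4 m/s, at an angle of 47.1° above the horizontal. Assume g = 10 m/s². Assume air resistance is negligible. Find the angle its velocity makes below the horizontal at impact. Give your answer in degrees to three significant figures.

52.8°

Components: vₓ = 45.40 cos 47.1° = 30.90 m/s, v_y0 = 45.40 sin 47.1° = 33.26 m/s.
The projectile lands when y = 27.5 + (33.26) t − ½·10.0·t² = 0. Positive root: t = (33.26 + √(33.26² + 2·10.0·27.5)) / 10.0 = (33.26 + 40.69) / 10.0 = 7.395 s.
At impact: v_y = v_y0 − g t = −40.69 m/s; vₓ = 30.90 m/s.
Angle below horizontal: arctan(|v_y|/vₓ) = arctan(40.69/30.90) = 52.79°.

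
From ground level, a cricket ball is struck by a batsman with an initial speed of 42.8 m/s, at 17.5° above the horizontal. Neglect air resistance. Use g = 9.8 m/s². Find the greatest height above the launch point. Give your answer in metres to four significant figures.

Components: vₓ = 42.80 cos 17.5° = 40.82 m/s, v_y0 = 42.80 sin 17.5° = 12.87 m/s.
Maximum height: H = v_y0² / (2g) = 12.87² / (2 × 9.80) = 8.451 m.

8.451 m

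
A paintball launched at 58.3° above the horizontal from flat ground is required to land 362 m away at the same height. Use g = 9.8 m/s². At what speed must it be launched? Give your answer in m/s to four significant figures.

Level-ground range: R = v₀² sin(2θ)/g, so v₀ = √(gR / sin 2θ).
v₀ = √(9.80 × 362 / sin 116.6°) = √(3548 / 0.8942) = √3967.5 = 62.99 m/s.

62.99 m/s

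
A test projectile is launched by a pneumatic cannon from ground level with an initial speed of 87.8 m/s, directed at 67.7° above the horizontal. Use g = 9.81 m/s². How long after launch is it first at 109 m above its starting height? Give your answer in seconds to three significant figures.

1.47 s

Horizontal component vₓ = 87.80 cos 67.7° = 33.32 m/s; vertical v_y0 = 87.80 sin 67.7° = 81.23 m/s.
Height y(t) = 81.23 t − 4.905 t² = 109 gives 4.905 t² − 81.23 t + 109 = 0.
Quadratic formula: t = (81.23 ± √4460.3) / 9.81 = (81.23 ± 66.79) / 9.81 → t = 1.473 s or 15.09 s.
The first (ascending) time is 1.473 s.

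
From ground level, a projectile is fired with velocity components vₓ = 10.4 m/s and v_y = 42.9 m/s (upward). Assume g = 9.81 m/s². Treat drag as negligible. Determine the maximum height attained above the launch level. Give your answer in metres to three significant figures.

93.8 m

At the apex v_y = 0, so H = v_y0²/(2g) = 42.90²/19.62 = 93.80 m.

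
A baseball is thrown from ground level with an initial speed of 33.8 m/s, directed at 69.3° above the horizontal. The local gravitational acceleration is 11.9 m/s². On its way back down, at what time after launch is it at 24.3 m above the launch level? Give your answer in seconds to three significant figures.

Components: vₓ = 33.80 cos 69.3° = 11.95 m/s, v_y0 = 33.80 sin 69.3° = 31.62 m/s.
Require v_y0 t − ½ g t² = 24.3, i.e. 5.950 t² − 31.62 t + 24.3 = 0.
t = [31.62 ± √(31.62² − 2·11.9·24.3)] / 11.9 = (31.62 ± 20.53) / 11.9, so t = 0.9320 s or t = 4.382 s.
The descending-branch root is 4.382 s.

4.38 s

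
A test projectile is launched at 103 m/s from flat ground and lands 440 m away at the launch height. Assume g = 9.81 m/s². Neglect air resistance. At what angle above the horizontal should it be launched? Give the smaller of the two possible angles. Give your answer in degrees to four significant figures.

12.00°

Level-ground range R = v₀² sin(2θ)/g ⇒ sin(2θ) = gR/v₀² = 9.81 × 440 / 103² = 0.4069.
2θ = 24.01° or 180° − 24.01° = 156.0°, so θ = 12.00° or 78.00°.
The smaller angle is 12.00°.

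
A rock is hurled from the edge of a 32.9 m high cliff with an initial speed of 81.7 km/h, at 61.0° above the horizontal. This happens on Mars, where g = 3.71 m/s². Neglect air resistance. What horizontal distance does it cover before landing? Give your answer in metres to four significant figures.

133.8 m

Convert: 81.7 km/h = 81.7/3.6 = 22.69 m/s.
Horizontal component vₓ = 22.69 cos 61.0° = 11.00 m/s; vertical v_y0 = 22.69 sin 61.0° = 19.85 m/s.
Vertical motion (up positive, ground at y = 0): 1.855 t² − (19.85) t − 32.9 = 0, so t = (19.85 + √(19.85² + 2·3.71·32.9)) / 3.71 = (19.85 + 25.26) / 3.71 = 12.16 s.
Horizontal distance: R = vₓ t = 11.00 × 12.16 = 133.8 m.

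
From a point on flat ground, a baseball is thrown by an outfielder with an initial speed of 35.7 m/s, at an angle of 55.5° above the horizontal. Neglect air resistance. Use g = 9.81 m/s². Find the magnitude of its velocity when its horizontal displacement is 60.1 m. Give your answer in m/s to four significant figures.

20.22 m/s

vₓ = 35.70 cos 55.5° = 20.22 m/s; v_y0 = 35.70 sin 55.5° = 29.42 m/s.
x = vₓ t ⇒ t = 60.1/20.22 = 2.972 s.
Vertical velocity there: v_y = v_y0 − g t = 29.42 − 9.81 × 2.972 = 0.2640 m/s.
Speed: √(vₓ² + v_y²) = √(20.22² + 0.2640²) = 20.22 m/s.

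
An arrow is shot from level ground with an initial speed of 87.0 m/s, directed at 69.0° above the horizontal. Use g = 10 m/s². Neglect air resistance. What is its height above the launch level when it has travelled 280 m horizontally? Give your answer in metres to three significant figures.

Horizontal component vₓ = 87.00 cos 69.0° = 31.18 m/s; vertical v_y0 = 87.00 sin 69.0° = 81.22 m/s.
Time to reach x = 280 m: t = x/vₓ = 280/31.18 = 8.981 s.
Height: y = v_y0 t − ½ g t² = 81.22 × 8.981 − 5.000 × 8.981² = 729.4 − 403.3 = 326.2 m.

326 m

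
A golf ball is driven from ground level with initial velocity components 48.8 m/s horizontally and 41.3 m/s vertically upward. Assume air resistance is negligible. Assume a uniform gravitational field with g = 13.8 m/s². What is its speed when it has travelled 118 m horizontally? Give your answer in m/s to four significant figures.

49.44 m/s

At x = 118 m, t = x/vₓ = 118/48.80 = 2.418 s.
Vertical velocity there: v_y = v_y0 − g t = 41.30 − 13.8 × 2.418 = 7.931 m/s.
Speed: √(vₓ² + v_y²) = √(48.80² + 7.931²) = 49.44 m/s.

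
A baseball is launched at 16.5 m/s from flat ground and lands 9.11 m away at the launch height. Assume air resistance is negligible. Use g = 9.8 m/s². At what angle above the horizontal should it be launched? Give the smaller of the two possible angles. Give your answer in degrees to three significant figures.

9.57°

From R = (v₀²/g) sin 2θ: sin 2θ = 9.80 × 9.11 / 272.25 = 0.3279.
2θ = 19.14° or 180° − 19.14° = 160.9°, so θ = 9.571° or 80.43°.
The smaller angle is 9.571°.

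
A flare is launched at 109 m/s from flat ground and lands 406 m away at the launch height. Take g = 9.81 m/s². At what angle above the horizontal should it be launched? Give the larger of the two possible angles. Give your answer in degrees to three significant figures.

80.2°

Level-ground range R = v₀² sin(2θ)/g ⇒ sin(2θ) = gR/v₀² = 9.81 × 406 / 109² = 0.3352.
2θ = 19.59° or 180° − 19.59° = 160.4°, so θ = 9.793° or 80.21°.
The larger angle is 80.21°.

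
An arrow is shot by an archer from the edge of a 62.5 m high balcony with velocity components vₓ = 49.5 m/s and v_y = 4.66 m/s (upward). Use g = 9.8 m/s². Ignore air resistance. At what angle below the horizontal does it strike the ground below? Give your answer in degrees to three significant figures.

With up positive and y = 0 at the ground: y(t) = 62.5 + (4.660) t − 4.900 t². Setting y = 0 and taking the positive root: t = [4.660 + √(4.660² + 2·9.80·62.5)] / 9.80 = (4.660 + 35.31) / 9.80 = 4.078 s.
At impact: v_y = v_y0 − g t = −35.31 m/s; vₓ = 49.50 m/s.
Angle below horizontal: arctan(|v_y|/vₓ) = arctan(35.31/49.50) = 35.50°.

35.5°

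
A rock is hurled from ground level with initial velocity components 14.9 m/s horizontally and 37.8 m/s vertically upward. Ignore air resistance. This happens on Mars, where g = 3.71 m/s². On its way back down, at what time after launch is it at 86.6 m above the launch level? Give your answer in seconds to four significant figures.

Require v_y0 t − ½ g t² = 86.6, i.e. 1.855 t² − 37.80 t + 86.6 = 0.
t = [37.80 ± √(37.80² − 2·3.71·86.6)] / 3.71 = (37.80 ± 28.04) / 3.71, so t = 2.631 s or t = 17.75 s.
The descending-branch root is 17.75 s.

17.75 s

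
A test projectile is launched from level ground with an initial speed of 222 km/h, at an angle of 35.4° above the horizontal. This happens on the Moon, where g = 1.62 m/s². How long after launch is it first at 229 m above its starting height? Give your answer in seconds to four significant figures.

Convert: 222 km/h = 222/3.6 = 61.67 m/s.
Horizontal component vₓ = 61.67 cos 35.4° = 50.27 m/s; vertical v_y0 = 61.67 sin 35.4° = 35.72 m/s.
Height y(t) = 35.72 t − 0.8100 t² = 229 gives 0.8100 t² − 35.72 t + 229 = 0.
Quadratic formula: t = (35.72 ± √534.13) / 1.62 = (35.72 ± 23.11) / 1.62 → t = 7.785 s or 36.32 s.
The first (ascending) time is 7.785 s.

7.785 s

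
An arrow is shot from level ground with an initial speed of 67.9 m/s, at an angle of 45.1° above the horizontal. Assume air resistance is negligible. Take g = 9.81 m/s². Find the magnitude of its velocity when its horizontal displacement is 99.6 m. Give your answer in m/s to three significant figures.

Components: vₓ = 67.90 cos 45.1° = 47.93 m/s, v_y0 = 67.90 sin 45.1° = 48.10 m/s.
At x = 99.6 m, t = x/vₓ = 99.6/47.93 = 2.078 s.
Vertical velocity there: v_y = v_y0 − g t = 48.10 − 9.81 × 2.078 = 27.71 m/s.
Speed: √(vₓ² + v_y²) = √(47.93² + 27.71²) = 55.36 m/s.

55.4 m/s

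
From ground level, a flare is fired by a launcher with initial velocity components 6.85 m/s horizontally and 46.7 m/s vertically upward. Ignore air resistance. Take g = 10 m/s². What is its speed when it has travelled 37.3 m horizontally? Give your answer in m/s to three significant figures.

x = vₓ t ⇒ t = 37.3/6.850 = 5.445 s.
Vertical velocity there: v_y = v_y0 − g t = 46.70 − 10.0 × 5.445 = −7.753 m/s.
Speed: √(vₓ² + v_y²) = √(6.850² + 7.753²) = 10.35 m/s.

10.3 m/s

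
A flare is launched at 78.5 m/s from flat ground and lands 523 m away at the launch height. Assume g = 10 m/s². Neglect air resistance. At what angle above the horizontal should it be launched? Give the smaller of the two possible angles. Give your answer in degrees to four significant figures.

29.04°

Level-ground range R = v₀² sin(2θ)/g ⇒ sin(2θ) = gR/v₀² = 10.0 × 523 / 78.5² = 0.8487.
2θ = 58.07° or 180° − 58.07° = 121.9°, so θ = 29.04° or 60.96°.
The smaller angle is 29.04°.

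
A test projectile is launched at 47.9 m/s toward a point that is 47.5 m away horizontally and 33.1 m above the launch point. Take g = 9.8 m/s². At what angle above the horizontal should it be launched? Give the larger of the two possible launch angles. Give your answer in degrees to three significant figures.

83.6°

Trajectory: y = x tanθ − g x² (1 + tan²θ)/(2v₀²). With x = 47.5, y = 33.1, v₀ = 47.9, g = 9.80:
4.819 tan²θ − 47.5 tanθ + (37.92) = 0.
tanθ = [47.5 ± √(47.5² − 4 × 4.819 × (37.92))] / (2 × 4.819) = (47.5 ± 39.06) / 9.637, giving tanθ = 0.8762 or 8.982.
θ = 41.22° or 83.65°; the larger is 83.65°.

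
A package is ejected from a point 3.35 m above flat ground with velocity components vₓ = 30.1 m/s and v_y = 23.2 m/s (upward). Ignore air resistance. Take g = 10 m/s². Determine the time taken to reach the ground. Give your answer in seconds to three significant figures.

4.78 s

Vertical motion (up positive, ground at y = 0): 5.000 t² − (23.20) t − 3.35 = 0, so t = (23.20 + √(23.20² + 2·10.0·3.35)) / 10.0 = (23.20 + 24.60) / 10.0 = 4.780 s.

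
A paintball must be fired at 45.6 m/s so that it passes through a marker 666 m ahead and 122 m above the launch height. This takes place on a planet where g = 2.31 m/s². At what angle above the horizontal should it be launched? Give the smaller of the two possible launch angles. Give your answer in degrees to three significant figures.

37.8°

Trajectory: y = x tanθ − g x² (1 + tan²θ)/(2v₀²). With x = 666, y = 122, v₀ = 45.6, g = 2.31:
246.4 tan²θ − 666 tanθ + (368.4) = 0.
tanθ = [666 ± √(666² − 4 × 246.4 × (368.4))] / (2 × 246.4) = (666 ± 283.8) / 492.8, giving tanθ = 0.7757 or 1.927.
θ = 37.80° or 62.58°; the smaller is 37.80°.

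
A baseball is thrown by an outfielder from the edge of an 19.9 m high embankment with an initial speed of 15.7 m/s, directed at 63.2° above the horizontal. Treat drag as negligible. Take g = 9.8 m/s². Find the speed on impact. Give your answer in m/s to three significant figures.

25.2 m/s

Components: vₓ = 15.70 cos 63.2° = 7.079 m/s, v_y0 = 15.70 sin 63.2° = 14.01 m/s.
With up positive and y = 0 at the ground: y(t) = 19.9 + (14.01) t − 4.900 t². Setting y = 0 and taking the positive root: t = [14.01 + √(14.01² + 2·9.80·19.9)] / 9.80 = (14.01 + 24.22) / 9.80 = 3.901 s.
Vertical velocity at impact: v_y = v_y0 − g t = 14.01 − 9.80 × 3.901 = −24.22 m/s.
Speed: |v| = √(vₓ² + v_y²) = √(7.079² + 24.22²) = 25.23 m/s.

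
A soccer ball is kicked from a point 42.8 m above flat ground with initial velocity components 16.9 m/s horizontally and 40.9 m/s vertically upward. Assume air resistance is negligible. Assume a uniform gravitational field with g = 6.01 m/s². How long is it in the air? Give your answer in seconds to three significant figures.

14.6 s

With up positive and y = 0 at the ground: y(t) = 42.8 + (40.90) t − 3.005 t². Setting y = 0 and taking the positive root: t = [40.90 + √(40.90² + 2·6.01·42.8)] / 6.01 = (40.90 + 46.77) / 6.01 = 14.59 s.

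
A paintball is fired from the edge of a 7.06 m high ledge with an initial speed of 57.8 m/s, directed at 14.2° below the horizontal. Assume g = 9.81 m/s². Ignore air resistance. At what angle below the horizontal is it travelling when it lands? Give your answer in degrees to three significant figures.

vₓ = 57.80 cos 14.2° = 56.03 m/s; v_y0 = −14.18 m/s (downward).
Vertical motion (up positive, ground at y = 0): 4.905 t² − (−14.18) t − 7.06 = 0, so t = (−14.18 + √(14.18² + 2·9.81·7.06)) / 9.81 = (−14.18 + 18.43) / 9.81 = 0.4331 s.
At impact: v_y = v_y0 − g t = −18.43 m/s; vₓ = 56.03 m/s.
Angle below horizontal: arctan(|v_y|/vₓ) = arctan(18.43/56.03) = 18.20°.

18.2°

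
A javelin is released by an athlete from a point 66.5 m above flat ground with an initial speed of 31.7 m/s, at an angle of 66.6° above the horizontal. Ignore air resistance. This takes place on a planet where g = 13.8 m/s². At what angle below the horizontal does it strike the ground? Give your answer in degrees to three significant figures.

76.3°

Resolve: vₓ = 31.70 cos 66.6° = 12.59 m/s and v_y0 = 31.70 sin 66.6° = 29.09 m/s.
Vertical motion (up positive, ground at y = 0): 6.900 t² − (29.09) t − 66.5 = 0, so t = (29.09 + √(29.09² + 2·13.8·66.5)) / 13.8 = (29.09 + 51.79) / 13.8 = 5.861 s.
At impact: v_y = v_y0 − g t = −51.79 m/s; vₓ = 12.59 m/s.
Angle below horizontal: arctan(|v_y|/vₓ) = arctan(51.79/12.59) = 76.34°.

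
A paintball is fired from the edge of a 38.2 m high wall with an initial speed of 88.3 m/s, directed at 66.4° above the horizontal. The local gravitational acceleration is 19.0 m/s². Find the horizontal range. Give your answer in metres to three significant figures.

317 m

Components: vₓ = 88.30 cos 66.4° = 35.35 m/s, v_y0 = 88.30 sin 66.4° = 80.91 m/s.
With up positive and y = 0 at the ground: y(t) = 38.2 + (80.91) t − 9.500 t². Setting y = 0 and taking the positive root: t = [80.91 + √(80.91² + 2·19.0·38.2)] / 19.0 = (80.91 + 89.44) / 19.0 = 8.966 s.
Horizontal distance: R = vₓ t = 35.35 × 8.966 = 316.9 m.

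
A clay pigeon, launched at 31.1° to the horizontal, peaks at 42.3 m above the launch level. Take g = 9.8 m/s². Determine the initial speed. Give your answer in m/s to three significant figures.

At the peak v_y = 0, so v_y0 = √(2gH) = √(2 × 9.80 × 42.3) = 28.79 m/s.
v_y0 = v₀ sin θ ⇒ v₀ = 28.79 / sin 31.1° = 55.74 m/s.

55.7 m/s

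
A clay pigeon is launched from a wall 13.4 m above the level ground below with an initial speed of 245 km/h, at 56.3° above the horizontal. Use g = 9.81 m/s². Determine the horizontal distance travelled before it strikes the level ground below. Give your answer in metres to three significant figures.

Convert: 245 km/h = 245/3.6 = 68.06 m/s.
Components: vₓ = 68.06 cos 56.3° = 37.76 m/s, v_y0 = 68.06 sin 56.3° = 56.62 m/s.
Vertical motion (up positive, ground at y = 0): 4.905 t² − (56.62) t − 13.4 = 0, so t = (56.62 + √(56.62² + 2·9.81·13.4)) / 9.81 = (56.62 + 58.90) / 9.81 = 11.78 s.
Horizontal distance: R = vₓ t = 37.76 × 11.78 = 444.6 m.

445 m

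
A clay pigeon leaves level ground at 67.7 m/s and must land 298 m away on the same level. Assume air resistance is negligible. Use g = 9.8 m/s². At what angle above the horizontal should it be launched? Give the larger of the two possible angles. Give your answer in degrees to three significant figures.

70.2°

From R = (v₀²/g) sin 2θ: sin 2θ = 9.80 × 298 / 4583.3 = 0.6372.
2θ = 39.58° or 180° − 39.58° = 140.4°, so θ = 19.79° or 70.21°.
The larger angle is 70.21°.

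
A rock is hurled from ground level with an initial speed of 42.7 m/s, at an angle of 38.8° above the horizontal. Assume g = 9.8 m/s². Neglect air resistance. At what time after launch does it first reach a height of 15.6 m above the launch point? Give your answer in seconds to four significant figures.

0.6637 s

vₓ = 42.70 cos 38.8° = 33.28 m/s; v_y0 = 42.70 sin 38.8° = 26.76 m/s.
Height y(t) = 26.76 t − 4.900 t² = 15.6 gives 4.900 t² − 26.76 t + 15.6 = 0.
Quadratic formula: t = (26.76 ± √410.12) / 9.80 = (26.76 ± 20.25) / 9.80 → t = 0.6637 s or 4.797 s.
The first (ascending) time is 0.6637 s.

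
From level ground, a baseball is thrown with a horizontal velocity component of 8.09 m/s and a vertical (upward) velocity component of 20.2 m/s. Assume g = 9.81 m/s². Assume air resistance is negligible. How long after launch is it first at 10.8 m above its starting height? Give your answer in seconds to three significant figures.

0.631 s

Require v_y0 t − ½ g t² = 10.8, i.e. 4.905 t² − 20.20 t + 10.8 = 0.
t = [20.20 ± √(20.20² − 2·9.81·10.8)] / 9.81 = (20.20 ± 14.01) / 9.81, so t = 0.6315 s or t = 3.487 s.
The first (ascending) time is 0.6315 s.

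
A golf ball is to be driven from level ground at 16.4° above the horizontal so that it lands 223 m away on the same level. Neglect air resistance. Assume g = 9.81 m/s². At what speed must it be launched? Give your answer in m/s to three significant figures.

63.5 m/s

Level-ground range: R = v₀² sin(2θ)/g, so v₀ = √(gR / sin 2θ).
v₀ = √(9.81 × 223 / sin 32.80°) = √(2188 / 0.5417) = √4038.4 = 63.55 m/s.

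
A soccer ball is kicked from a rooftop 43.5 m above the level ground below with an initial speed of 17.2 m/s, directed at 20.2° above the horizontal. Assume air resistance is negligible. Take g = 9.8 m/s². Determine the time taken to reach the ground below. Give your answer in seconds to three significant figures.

3.65 s

vₓ = 17.20 cos 20.2° = 16.14 m/s; v_y0 = 17.20 sin 20.2° = 5.939 m/s.
Vertical motion (up positive, ground at y = 0): 4.900 t² − (5.939) t − 43.5 = 0, so t = (5.939 + √(5.939² + 2·9.80·43.5)) / 9.80 = (5.939 + 29.80) / 9.80 = 3.647 s.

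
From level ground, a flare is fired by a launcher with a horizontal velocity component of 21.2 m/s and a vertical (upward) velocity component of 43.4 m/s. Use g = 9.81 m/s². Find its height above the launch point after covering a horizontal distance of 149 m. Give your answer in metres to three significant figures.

62.7 m

Time to reach x = 149 m: t = x/vₓ = 149/21.20 = 7.028 s.
Height: y = v_y0 t − ½ g t² = 43.40 × 7.028 − 4.905 × 7.028² = 305.0 − 242.3 = 62.74 m.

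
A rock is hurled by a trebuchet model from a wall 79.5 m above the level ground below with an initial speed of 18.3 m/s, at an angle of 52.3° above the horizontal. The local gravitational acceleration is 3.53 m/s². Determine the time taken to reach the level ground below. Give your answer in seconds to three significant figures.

vₓ = 18.30 cos 52.3° = 11.19 m/s; v_y0 = 18.30 sin 52.3° = 14.48 m/s.
Vertical motion (up positive, ground at y = 0): 1.765 t² − (14.48) t − 79.5 = 0, so t = (14.48 + √(14.48² + 2·3.53·79.5)) / 3.53 = (14.48 + 27.77) / 3.53 = 11.97 s.

12.0 s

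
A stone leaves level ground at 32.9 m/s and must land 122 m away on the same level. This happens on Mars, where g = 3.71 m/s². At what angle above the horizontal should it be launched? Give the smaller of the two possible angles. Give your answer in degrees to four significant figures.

Level-ground range R = v₀² sin(2θ)/g ⇒ sin(2θ) = gR/v₀² = 3.71 × 122 / 32.9² = 0.4182.
2θ = 24.72° or 180° − 24.72° = 155.3°, so θ = 12.36° or 77.64°.
The smaller angle is 12.36°.

12.36°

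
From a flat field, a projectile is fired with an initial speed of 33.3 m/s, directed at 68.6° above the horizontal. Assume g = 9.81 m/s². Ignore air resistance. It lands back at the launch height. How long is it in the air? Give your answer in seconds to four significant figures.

6.321 s

Horizontal component vₓ = 33.30 cos 68.6° = 12.15 m/s; vertical v_y0 = 33.30 sin 68.6° = 31.00 m/s.
It returns to y = 0 when t = 2 v_y0 / g = 2(31.00)/9.81 = 6.321 s.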